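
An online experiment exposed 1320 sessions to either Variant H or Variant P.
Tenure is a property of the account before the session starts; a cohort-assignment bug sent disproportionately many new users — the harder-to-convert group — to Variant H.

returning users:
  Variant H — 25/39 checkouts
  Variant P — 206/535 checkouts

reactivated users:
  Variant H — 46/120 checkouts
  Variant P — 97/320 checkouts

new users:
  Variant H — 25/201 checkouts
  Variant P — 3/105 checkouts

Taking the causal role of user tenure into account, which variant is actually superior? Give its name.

Variant H

The stratified and pooled comparisons disagree (Variant H wins within each user tenure; Variant P wins overall), so the answer turns on the causal role of user tenure.
Here user tenure is a common cause — it drives both which variant a case falls under and the outcome. The crude comparison mixes populations; the stratum-specific rates are the causally relevant ones.
Within each level — returning users: 64.1% vs 38.5%; reactivated users: 38.3% vs 30.3%; new users: 12.4% vs 2.9% — Variant H is higher every time.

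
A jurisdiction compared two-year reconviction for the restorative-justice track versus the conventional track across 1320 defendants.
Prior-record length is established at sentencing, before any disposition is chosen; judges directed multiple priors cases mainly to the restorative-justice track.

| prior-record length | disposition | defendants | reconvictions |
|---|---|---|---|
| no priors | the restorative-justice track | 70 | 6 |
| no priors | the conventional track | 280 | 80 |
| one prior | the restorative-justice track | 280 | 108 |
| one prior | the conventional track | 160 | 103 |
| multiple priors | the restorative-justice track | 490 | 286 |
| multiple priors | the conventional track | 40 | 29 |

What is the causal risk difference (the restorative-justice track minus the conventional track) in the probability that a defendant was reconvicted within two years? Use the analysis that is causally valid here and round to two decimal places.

-0.20

Within every prior-record length level the restorative-justice track has the lower rate, yet pooled the conventional track does — Simpson's reversal.
Since prior-record length is a pre-existing factor (not a product of the disposition) and it affects the outcome on its own, it is a confounder. The stratified rates, not the pooled rate, identify the causal effect.
Adjusting over the population distribution of prior-record length: 0.265·(0.086−0.286) + 0.333·(0.386−0.644) + 0.402·(0.584−0.725) = -0.196.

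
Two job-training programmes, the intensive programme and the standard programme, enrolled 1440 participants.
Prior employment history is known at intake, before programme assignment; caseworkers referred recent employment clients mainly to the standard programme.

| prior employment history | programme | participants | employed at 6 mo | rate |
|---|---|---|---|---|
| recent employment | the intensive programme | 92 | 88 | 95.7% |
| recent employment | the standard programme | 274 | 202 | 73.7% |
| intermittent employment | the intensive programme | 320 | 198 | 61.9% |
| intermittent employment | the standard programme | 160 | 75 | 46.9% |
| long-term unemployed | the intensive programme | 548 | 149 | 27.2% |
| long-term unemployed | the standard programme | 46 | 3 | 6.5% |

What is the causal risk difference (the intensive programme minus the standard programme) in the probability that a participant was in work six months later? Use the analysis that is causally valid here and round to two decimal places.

Nothing the programme does changes prior employment history; the imbalance is an allocation artefact. With prior employment history also predicting the outcome, the pooled figure is confounded, and the within-stratum comparison is the causal one.
Adjusting over the population distribution of prior employment history: 0.254·(0.957−0.737) + 0.333·(0.619−0.469) + 0.412·(0.272−0.065) = +0.191.

+0.19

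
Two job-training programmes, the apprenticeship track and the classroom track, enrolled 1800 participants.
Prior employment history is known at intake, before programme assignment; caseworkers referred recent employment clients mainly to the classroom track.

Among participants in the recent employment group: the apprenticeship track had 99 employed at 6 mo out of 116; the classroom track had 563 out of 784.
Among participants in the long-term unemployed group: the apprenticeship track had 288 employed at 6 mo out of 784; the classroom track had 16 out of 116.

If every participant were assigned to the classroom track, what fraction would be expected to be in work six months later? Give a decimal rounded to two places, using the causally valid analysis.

Nothing the programme does changes prior employment history; the imbalance is an allocation artefact. With prior employment history also predicting the outcome, the pooled figure is confounded, and the within-stratum comparison is the causal one.
Standardising the classroom track to the population prior employment history mix: 0.500·563/784 + 0.500·16/116 = 0.428.

0.43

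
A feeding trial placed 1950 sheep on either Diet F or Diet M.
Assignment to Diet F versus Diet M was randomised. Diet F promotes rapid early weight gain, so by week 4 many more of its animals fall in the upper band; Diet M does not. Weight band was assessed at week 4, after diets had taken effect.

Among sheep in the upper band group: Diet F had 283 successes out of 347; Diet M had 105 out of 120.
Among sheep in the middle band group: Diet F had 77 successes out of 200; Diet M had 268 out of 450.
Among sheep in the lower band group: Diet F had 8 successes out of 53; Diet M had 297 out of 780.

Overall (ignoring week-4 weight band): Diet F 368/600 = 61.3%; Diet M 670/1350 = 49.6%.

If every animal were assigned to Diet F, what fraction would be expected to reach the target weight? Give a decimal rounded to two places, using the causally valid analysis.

The stratified and pooled comparisons disagree (Diet M wins within each week-4 weight band; Diet F wins overall), so the answer turns on the causal role of week-4 weight band.
Week-4 weight band lies on the pathway diet → week-4 weight band → outcome, so adjusting for it blocks the indirect effect. For the total causal effect of diet, use the unadjusted pooled rates.
So P(outcome | do(Diet F)) is just the pooled rate for Diet F: 368/600 = 0.613.

0.61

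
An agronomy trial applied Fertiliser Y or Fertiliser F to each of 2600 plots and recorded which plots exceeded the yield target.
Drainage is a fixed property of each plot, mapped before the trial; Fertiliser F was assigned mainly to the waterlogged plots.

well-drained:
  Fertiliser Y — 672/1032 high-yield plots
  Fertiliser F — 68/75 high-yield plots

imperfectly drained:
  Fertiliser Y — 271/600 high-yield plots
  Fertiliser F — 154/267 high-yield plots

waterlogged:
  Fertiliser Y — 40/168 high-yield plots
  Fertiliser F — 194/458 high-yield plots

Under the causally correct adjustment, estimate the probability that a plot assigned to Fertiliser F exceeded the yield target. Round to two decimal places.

0.68

The stratified and pooled comparisons disagree (Fertiliser F wins within each field drainage; Fertiliser Y wins overall), so the answer turns on the causal role of field drainage.
Since field drainage is a pre-existing factor (not a product of the fertiliser) and it affects the outcome on its own, it is a confounder. The stratified rates, not the pooled rate, identify the causal effect.
Standardising Fertiliser F to the population field drainage mix: 0.426·68/75 + 0.333·154/267 + 0.241·194/458 = 0.680.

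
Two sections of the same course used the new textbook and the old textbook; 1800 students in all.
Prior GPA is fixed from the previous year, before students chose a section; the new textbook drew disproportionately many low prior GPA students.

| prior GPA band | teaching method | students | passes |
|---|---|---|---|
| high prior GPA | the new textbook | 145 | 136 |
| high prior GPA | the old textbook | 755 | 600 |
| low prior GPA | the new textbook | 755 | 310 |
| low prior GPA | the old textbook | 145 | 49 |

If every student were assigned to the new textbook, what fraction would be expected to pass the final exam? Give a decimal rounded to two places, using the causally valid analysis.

Prior GPA band satisfies the back-door criterion: it is not a descendant of the teaching method, and it blocks the spurious path from teaching method to outcome. Adjusting for it (i.e., using the within-prior GPA band rates) gives the causal effect.
Standardising the new textbook to the population prior GPA band mix: 0.500·136/145 + 0.500·310/755 = 0.674.

0.67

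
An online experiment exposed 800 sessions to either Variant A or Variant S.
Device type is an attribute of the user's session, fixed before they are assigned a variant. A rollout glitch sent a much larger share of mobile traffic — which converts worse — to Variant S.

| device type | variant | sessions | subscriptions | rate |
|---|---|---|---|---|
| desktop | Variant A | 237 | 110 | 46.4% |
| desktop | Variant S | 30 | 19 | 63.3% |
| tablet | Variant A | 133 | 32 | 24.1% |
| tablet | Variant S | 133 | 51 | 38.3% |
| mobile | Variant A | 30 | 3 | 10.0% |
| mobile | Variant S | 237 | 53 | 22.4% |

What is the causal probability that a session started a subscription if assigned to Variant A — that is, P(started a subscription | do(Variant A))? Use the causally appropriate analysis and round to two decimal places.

0.27

The imbalance in device type arose from how sessions were allocated, not from anything the variant did; and device type independently affects the outcome. The pooled gap is confounded — condition on device type.
Standardising Variant A to the population device type mix: 0.334·110/237 + 0.333·32/133 + 0.334·3/30 = 0.268.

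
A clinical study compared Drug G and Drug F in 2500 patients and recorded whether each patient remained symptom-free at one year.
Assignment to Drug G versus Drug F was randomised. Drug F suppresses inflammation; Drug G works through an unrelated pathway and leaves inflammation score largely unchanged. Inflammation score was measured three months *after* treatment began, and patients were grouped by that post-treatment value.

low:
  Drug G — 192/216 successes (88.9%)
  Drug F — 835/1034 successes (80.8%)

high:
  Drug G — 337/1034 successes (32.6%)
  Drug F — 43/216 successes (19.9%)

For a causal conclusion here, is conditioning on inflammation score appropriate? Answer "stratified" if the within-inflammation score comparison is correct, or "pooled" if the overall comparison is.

Inflammation score is recorded after the drug and is itself shifted by it — it sits on the causal path from drug to outcome. Conditioning on a mediator would strip out part of the effect we want; the pooled comparison gives the total causal effect.
Pooled: Drug G 42.3% vs Drug F 70.2%; Drug F is higher overall.

pooled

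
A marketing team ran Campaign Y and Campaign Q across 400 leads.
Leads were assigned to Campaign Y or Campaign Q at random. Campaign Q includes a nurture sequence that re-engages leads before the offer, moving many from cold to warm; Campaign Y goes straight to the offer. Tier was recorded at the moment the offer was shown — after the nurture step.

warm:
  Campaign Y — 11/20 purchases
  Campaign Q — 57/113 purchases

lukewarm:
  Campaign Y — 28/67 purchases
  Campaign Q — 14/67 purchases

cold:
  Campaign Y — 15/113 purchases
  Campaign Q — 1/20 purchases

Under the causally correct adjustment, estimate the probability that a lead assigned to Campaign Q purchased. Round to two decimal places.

0.36

Because the campaign influences engagement tier, engagement tier is a post-treatment mediator, not a confounder. Stratifying on it would bias the estimate; the causal effect is the crude pooled difference.
So P(outcome | do(Campaign Q)) is just the pooled rate for Campaign Q: 72/200 = 0.360.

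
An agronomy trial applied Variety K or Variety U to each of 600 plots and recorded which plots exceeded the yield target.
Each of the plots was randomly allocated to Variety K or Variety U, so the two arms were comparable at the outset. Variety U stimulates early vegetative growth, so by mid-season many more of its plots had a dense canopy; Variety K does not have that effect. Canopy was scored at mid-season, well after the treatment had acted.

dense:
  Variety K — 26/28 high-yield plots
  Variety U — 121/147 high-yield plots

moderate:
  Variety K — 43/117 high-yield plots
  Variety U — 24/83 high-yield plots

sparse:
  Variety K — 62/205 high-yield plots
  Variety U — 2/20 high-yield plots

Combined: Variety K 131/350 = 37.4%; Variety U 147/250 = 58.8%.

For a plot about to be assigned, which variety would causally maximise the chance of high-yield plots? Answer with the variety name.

Because the variety influences mid-season canopy, mid-season canopy is a post-treatment mediator, not a confounder. Stratifying on it would bias the estimate; the causal effect is the crude pooled difference.
Pooled: Variety K 37.4% vs Variety U 58.8%; Variety U is higher overall.

Variety U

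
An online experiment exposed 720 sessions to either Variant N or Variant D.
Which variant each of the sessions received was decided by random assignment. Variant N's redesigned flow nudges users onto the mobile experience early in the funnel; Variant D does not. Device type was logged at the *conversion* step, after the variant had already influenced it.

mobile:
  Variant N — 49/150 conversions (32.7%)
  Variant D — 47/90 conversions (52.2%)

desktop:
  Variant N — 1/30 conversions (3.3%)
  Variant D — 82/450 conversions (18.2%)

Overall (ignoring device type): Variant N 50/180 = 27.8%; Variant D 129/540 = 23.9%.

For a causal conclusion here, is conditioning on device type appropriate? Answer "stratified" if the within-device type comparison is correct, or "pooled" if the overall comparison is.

Device type is downstream of the variant. One should not condition on a consequence of treatment, so the overall rates are the right comparison.
Pooled: Variant N 27.8% vs Variant D 23.9%; Variant N is higher overall.

pooled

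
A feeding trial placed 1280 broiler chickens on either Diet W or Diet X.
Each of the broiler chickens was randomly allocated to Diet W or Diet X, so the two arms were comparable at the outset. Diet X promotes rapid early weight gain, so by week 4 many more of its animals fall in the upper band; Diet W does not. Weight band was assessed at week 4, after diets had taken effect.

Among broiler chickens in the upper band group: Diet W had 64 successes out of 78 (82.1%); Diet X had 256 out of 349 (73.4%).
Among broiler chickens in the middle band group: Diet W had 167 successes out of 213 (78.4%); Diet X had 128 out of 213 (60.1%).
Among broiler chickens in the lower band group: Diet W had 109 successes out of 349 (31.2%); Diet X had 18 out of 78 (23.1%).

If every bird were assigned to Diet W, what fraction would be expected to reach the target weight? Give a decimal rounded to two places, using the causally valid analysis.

Within every week-4 weight band level Diet W has the higher rate, yet pooled Diet X does — Simpson's reversal.
Stratifying would compare diets among broiler chickens the diets themselves sorted into week-4 weight band groups — a form of selection on an intermediate. The unconditioned pooled rates give the total causal effect.
So P(outcome | do(Diet W)) is just the pooled rate for Diet W: 340/640 = 0.531.

0.53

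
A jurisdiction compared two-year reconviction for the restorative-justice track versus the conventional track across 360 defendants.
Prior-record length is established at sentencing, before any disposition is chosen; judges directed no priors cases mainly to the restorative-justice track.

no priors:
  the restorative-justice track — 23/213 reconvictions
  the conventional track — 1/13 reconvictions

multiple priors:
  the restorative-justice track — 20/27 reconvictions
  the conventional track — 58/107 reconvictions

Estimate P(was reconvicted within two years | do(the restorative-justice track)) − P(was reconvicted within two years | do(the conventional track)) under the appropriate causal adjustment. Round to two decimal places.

The prior-record length-specific comparison favours the conventional track throughout, but the pooled figures favour the restorative-justice track. The question is whether to condition on prior-record length.
Prior-record length is set before the disposition has any effect — it is not caused by the disposition — and it independently drives the outcome. That makes it a confounder, so the causal comparison is within prior-record length levels.
Adjusting over the population distribution of prior-record length: 0.628·(0.108−0.077) + 0.372·(0.741−0.542) = +0.093.

+0.09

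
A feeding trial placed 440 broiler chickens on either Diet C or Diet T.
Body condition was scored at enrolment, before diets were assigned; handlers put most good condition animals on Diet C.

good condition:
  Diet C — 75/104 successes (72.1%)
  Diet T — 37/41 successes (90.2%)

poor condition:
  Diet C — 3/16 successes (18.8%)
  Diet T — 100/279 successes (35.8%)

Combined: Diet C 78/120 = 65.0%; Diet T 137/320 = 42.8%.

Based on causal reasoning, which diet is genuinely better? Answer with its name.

Within every starting body condition level Diet T has the higher rate, yet pooled Diet C does — Simpson's reversal.
Nothing the diet does changes starting body condition; the imbalance is an allocation artefact. With starting body condition also predicting the outcome, the pooled figure is confounded, and the within-stratum comparison is the causal one.
Within each level — good condition: 72.1% vs 90.2%; poor condition: 18.8% vs 35.8% — Diet T is higher every time.

Diet T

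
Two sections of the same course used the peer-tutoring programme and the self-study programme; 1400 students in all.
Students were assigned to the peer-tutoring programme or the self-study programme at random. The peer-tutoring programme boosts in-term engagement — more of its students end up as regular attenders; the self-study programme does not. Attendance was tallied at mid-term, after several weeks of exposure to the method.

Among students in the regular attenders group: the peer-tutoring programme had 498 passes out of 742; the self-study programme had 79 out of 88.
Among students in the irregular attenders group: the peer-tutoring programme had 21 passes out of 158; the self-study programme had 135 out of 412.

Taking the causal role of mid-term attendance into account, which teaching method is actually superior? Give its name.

the peer-tutoring programme

Stratifying would compare teaching methods among students the teaching methods themselves sorted into mid-term attendance groups — a form of selection on an intermediate. The unconditioned pooled rates give the total causal effect.
Pooled: the peer-tutoring programme 57.7% vs the self-study programme 42.8%; the peer-tutoring programme is higher overall.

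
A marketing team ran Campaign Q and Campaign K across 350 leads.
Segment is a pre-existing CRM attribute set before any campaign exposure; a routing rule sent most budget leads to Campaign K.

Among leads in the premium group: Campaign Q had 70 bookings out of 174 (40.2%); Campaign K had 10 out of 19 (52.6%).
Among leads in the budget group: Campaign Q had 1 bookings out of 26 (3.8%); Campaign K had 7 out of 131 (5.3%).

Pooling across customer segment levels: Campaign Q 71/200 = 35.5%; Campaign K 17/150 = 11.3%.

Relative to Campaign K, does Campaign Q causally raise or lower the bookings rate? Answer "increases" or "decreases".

Here customer segment is a common cause — it drives both which campaign a case falls under and the outcome. The crude comparison mixes populations; the stratum-specific rates are the causally relevant ones.
Within each level — premium: 40.2% vs 52.6%; budget: 3.8% vs 5.3% — Campaign K is higher every time.

decreases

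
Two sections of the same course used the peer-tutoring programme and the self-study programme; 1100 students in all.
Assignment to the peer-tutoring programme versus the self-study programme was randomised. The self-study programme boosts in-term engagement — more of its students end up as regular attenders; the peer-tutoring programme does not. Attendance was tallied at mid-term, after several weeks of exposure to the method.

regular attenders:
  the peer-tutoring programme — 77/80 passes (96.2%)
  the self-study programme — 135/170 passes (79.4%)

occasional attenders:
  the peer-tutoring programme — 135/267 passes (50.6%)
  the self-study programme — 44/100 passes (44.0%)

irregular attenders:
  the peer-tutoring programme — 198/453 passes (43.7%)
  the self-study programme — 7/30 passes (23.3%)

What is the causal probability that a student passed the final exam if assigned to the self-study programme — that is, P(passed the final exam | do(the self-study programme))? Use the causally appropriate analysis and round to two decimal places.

0.62

Mid-term attendance is recorded after the teaching method and is itself shifted by it — it sits on the causal path from teaching method to outcome. Conditioning on a mediator would strip out part of the effect we want; the pooled comparison gives the total causal effect.
So P(outcome | do(the self-study programme)) is just the pooled rate for the self-study programme: 186/300 = 0.620.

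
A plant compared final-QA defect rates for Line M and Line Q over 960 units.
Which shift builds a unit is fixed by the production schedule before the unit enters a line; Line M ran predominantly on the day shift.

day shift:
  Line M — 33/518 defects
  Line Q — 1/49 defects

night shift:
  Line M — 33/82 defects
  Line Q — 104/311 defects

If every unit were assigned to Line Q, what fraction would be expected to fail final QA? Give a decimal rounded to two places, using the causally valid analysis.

The imbalance in shift arose from how units were allocated, not from anything the line did; and shift independently affects the outcome. The pooled gap is confounded — condition on shift.
Standardising Line Q to the population shift mix: 0.591·1/49 + 0.409·104/311 = 0.149.

0.15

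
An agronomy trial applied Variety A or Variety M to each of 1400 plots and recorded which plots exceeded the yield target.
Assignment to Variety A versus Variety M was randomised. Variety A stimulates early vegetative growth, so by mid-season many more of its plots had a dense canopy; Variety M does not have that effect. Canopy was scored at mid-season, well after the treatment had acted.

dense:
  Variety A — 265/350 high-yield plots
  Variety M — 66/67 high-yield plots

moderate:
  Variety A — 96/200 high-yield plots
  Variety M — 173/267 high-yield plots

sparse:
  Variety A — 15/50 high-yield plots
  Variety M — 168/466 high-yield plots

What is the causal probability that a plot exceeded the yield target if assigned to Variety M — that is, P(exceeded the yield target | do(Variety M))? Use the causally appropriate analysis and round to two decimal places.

0.51

Mid-season canopy is recorded after the variety and is itself shifted by it — it sits on the causal path from variety to outcome. Conditioning on a mediator would strip out part of the effect we want; the pooled comparison gives the total causal effect.
So P(outcome | do(Variety M)) is just the pooled rate for Variety M: 407/800 = 0.509.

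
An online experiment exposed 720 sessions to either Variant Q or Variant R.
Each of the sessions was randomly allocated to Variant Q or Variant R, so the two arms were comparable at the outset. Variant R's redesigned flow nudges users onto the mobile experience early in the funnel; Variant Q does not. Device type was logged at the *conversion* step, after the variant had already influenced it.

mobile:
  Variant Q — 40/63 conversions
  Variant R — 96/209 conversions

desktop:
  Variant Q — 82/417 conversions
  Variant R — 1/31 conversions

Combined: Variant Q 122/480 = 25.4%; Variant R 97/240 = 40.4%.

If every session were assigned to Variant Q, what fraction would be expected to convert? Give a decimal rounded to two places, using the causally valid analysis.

Device type is recorded after the variant and is itself shifted by it — it sits on the causal path from variant to outcome. Conditioning on a mediator would strip out part of the effect we want; the pooled comparison gives the total causal effect.
So P(outcome | do(Variant Q)) is just the pooled rate for Variant Q: 122/480 = 0.254.

0.25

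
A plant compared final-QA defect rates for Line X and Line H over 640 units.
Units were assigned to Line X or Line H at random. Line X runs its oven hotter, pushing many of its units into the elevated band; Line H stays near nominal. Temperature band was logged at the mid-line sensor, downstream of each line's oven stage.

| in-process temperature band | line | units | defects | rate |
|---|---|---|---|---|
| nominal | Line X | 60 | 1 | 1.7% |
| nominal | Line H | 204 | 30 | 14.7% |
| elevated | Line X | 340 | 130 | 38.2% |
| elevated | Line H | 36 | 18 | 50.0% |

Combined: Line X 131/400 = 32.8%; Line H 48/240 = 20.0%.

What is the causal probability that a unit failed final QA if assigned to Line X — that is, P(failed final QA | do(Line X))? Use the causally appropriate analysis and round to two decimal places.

Within every in-process temperature band level Line X has the lower rate, yet pooled Line H does — Simpson's reversal.
Because the line influences in-process temperature band, in-process temperature band is a post-treatment mediator, not a confounder. Stratifying on it would bias the estimate; the causal effect is the crude pooled difference.
So P(outcome | do(Line X)) is just the pooled rate for Line X: 131/400 = 0.328.

0.33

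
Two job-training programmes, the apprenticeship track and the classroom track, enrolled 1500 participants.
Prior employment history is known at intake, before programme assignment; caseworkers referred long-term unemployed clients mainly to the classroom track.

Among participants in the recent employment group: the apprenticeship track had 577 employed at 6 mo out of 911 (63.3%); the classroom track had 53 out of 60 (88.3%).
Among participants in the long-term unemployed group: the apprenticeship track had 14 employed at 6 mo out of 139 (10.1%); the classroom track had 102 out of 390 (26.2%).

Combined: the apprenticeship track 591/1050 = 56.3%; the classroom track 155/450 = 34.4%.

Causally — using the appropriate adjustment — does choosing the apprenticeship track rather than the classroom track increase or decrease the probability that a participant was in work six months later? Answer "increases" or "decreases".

decreases

The stratified and pooled comparisons disagree (the classroom track wins within each prior employment history; the apprenticeship track wins overall), so the answer turns on the causal role of prior employment history.
Prior employment history is set before the programme has any effect — it is not caused by the programme — and it independently drives the outcome. That makes it a confounder, so the causal comparison is within prior employment history levels.
Within each level — recent employment: 63.3% vs 88.3%; long-term unemployed: 10.1% vs 26.2% — the classroom track is higher every time.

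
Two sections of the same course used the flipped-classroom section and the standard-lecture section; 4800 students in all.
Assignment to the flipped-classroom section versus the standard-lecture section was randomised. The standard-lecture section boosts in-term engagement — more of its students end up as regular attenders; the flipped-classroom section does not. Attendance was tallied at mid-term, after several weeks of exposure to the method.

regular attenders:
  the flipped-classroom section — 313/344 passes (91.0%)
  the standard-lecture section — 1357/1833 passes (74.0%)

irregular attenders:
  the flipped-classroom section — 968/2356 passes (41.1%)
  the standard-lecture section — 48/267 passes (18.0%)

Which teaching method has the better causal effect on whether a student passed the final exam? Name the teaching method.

Mid-term attendance is recorded after the teaching method and is itself shifted by it — it sits on the causal path from teaching method to outcome. Conditioning on a mediator would strip out part of the effect we want; the pooled comparison gives the total causal effect.
Pooled: the flipped-classroom section 47.4% vs the standard-lecture section 66.9%; the standard-lecture section is higher overall.

the standard-lecture section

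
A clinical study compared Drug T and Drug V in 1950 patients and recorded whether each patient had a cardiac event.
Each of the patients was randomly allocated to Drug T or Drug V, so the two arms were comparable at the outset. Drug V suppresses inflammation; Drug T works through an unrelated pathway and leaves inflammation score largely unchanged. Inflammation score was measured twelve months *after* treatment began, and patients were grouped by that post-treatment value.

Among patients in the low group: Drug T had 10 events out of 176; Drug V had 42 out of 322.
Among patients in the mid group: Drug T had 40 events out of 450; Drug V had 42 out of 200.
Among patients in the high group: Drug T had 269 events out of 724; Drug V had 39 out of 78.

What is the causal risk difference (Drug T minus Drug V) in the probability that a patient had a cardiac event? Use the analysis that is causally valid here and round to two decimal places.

+0.03

Inflammation score here is a post-treatment variable shaped by the drug; conditioning on it would introduce bias rather than remove it. The overall comparison is the causal one.
The causal difference is the pooled difference: 0.236 − 0.205 = +0.031.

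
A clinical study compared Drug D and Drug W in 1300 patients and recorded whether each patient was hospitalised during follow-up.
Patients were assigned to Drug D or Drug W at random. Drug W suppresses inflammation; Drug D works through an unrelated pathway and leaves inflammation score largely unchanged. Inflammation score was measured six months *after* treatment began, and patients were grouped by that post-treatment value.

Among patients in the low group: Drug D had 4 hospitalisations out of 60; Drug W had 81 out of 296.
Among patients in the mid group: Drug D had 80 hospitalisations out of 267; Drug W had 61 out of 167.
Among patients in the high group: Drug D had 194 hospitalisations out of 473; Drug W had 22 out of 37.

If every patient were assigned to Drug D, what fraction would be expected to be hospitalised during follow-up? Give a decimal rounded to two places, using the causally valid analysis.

Inflammation score here is a post-treatment variable shaped by the drug; conditioning on it would introduce bias rather than remove it. The overall comparison is the causal one.
So P(outcome | do(Drug D)) is just the pooled rate for Drug D: 278/800 = 0.347.

0.35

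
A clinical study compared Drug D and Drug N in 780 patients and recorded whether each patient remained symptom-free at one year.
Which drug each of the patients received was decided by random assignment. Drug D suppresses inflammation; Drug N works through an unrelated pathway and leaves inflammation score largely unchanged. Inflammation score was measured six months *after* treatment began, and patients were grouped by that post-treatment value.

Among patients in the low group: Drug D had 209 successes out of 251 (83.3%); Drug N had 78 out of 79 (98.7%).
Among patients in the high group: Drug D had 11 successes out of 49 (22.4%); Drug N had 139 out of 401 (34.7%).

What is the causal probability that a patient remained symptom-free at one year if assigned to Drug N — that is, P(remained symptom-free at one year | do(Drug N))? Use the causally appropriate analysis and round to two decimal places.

0.45

Inflammation score is recorded after the drug and is itself shifted by it — it sits on the causal path from drug to outcome. Conditioning on a mediator would strip out part of the effect we want; the pooled comparison gives the total causal effect.
So P(outcome | do(Drug N)) is just the pooled rate for Drug N: 217/480 = 0.452.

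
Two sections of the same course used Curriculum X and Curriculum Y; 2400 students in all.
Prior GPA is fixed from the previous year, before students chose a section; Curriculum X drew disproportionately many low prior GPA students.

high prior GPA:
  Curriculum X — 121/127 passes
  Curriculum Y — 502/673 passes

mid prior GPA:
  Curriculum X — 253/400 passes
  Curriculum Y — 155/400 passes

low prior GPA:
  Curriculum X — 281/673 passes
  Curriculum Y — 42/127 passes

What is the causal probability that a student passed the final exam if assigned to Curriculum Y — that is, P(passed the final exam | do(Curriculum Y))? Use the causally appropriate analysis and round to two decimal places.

The imbalance in prior GPA band arose from how students were allocated, not from anything the teaching method did; and prior GPA band independently affects the outcome. The pooled gap is confounded — condition on prior GPA band.
Standardising Curriculum Y to the population prior GPA band mix: 0.333·502/673 + 0.333·155/400 + 0.333·42/127 = 0.488.

0.49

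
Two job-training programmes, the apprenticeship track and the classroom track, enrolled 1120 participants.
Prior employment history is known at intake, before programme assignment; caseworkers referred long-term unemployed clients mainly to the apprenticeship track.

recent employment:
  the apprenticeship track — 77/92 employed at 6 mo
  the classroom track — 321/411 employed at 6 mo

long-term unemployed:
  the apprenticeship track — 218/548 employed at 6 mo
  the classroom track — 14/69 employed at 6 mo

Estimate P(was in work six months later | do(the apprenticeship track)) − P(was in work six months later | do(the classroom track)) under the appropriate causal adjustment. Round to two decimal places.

the apprenticeship track is higher inside every prior employment history stratum but the classroom track is higher in aggregate. Whether to stratify depends on how prior employment history relates to the programme.
Here prior employment history is a common cause — it drives both which programme a case falls under and the outcome. The crude comparison mixes populations; the stratum-specific rates are the causally relevant ones.
Adjusting over the population distribution of prior employment history: 0.449·(0.837−0.781) + 0.551·(0.398−0.203) = +0.132.

+0.13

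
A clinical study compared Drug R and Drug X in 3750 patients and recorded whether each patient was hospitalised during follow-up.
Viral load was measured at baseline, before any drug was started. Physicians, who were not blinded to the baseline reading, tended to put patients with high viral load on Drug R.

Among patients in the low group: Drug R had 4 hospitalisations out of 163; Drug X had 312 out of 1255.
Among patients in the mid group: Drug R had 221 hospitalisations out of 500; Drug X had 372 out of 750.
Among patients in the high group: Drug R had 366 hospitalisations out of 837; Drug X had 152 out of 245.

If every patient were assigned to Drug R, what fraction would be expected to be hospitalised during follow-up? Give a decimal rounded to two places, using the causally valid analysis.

Here viral load is a common cause — it drives both which drug a case falls under and the outcome. The crude comparison mixes populations; the stratum-specific rates are the causally relevant ones.
Standardising Drug R to the population viral load mix: 0.378·4/163 + 0.333·221/500 + 0.289·366/837 = 0.283.

0.28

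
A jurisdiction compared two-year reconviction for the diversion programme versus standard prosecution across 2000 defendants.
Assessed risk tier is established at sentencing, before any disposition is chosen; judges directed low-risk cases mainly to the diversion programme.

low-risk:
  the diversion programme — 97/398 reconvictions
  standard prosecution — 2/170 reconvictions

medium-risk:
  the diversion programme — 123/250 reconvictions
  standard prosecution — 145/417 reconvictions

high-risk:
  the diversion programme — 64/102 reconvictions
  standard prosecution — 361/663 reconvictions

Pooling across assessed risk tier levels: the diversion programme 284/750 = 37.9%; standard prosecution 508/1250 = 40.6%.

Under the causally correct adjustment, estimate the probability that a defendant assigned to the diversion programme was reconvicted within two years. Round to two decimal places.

Here assessed risk tier is a common cause — it drives both which disposition a case falls under and the outcome. The crude comparison mixes populations; the stratum-specific rates are the causally relevant ones.
Standardising the diversion programme to the population assessed risk tier mix: 0.284·97/398 + 0.334·123/250 + 0.383·64/102 = 0.473.

0.47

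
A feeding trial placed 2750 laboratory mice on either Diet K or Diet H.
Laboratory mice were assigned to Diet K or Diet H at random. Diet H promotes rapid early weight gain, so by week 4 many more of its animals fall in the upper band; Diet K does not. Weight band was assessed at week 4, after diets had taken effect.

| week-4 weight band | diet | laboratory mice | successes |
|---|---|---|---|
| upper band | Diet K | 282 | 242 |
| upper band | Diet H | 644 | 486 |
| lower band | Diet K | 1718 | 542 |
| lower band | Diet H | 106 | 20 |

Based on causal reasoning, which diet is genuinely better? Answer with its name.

Within every week-4 weight band level Diet K has the higher rate, yet pooled Diet H does — Simpson's reversal.
Week-4 weight band is downstream of the diet. One should not condition on a consequence of treatment, so the overall rates are the right comparison.
Pooled: Diet K 39.2% vs Diet H 67.5%; Diet H is higher overall.

Diet H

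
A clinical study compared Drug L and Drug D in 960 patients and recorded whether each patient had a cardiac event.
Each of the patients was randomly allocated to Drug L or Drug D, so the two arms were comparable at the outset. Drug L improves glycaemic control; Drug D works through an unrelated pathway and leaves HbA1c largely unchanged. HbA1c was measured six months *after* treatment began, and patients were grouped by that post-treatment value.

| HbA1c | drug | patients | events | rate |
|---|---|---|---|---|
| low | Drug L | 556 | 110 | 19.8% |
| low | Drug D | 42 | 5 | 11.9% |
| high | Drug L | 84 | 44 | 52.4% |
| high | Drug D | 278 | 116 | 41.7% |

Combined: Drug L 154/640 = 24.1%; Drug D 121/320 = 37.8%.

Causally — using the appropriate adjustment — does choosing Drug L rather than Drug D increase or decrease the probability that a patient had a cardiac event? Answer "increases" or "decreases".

The HbA1c-specific comparison favours Drug D throughout, but the pooled figures favour Drug L. The question is whether to condition on HbA1c.
HbA1c here is a post-treatment variable shaped by the drug; conditioning on it would introduce bias rather than remove it. The overall comparison is the causal one.
Pooled: Drug L 24.1% vs Drug D 37.8%; Drug L is lower overall.

decreases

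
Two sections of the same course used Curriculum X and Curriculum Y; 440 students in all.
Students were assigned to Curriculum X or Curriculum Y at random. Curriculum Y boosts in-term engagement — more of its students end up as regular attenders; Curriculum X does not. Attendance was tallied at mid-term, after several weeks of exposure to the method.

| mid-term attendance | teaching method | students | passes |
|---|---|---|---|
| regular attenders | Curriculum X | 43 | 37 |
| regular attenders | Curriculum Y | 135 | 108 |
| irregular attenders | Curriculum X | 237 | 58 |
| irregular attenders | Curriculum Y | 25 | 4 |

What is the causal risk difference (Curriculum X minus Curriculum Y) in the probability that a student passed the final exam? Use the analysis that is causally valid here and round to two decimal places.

-0.36

The stratified and pooled comparisons disagree (Curriculum X wins within each mid-term attendance; Curriculum Y wins overall), so the answer turns on the causal role of mid-term attendance.
Mid-term attendance lies on the pathway teaching method → mid-term attendance → outcome, so adjusting for it blocks the indirect effect. For the total causal effect of teaching method, use the unadjusted pooled rates.
The causal difference is the pooled difference: 0.339 − 0.700 = -0.361.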